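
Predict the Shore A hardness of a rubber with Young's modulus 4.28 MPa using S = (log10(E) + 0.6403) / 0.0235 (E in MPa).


log10(E) = 0.0235*S - 0.6403  =>  S = (log10(E) + 0.6403) / 0.0235
log10(4.28) = 0.631444
S = (0.631444 + 0.6403) / 0.0235 = 1.271744 / 0.0235
S = 54.1

Shore A = 54.1


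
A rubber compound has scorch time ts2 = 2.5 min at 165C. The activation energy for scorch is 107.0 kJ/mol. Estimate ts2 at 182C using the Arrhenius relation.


Convert temperatures: T1 = 165 + 273.15 = 438.15 K, T2 = 182 + 273.15 = 455.15 K
ts2_new = 2.5 * exp(107000 / 8.314 * (1/455.15 - 1/438.15))
1/T2 - 1/T1 = -8.5246e-05
ts2_new = 0.83 min

0.83 min


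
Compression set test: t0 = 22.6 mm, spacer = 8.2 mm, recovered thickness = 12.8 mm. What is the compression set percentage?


CS = (t0 - recovered) / (t0 - ts) * 100
= (22.6 - 12.8) / (22.6 - 8.2) * 100
= 9.8 / 14.4 * 100
= 68.1%

68.1%


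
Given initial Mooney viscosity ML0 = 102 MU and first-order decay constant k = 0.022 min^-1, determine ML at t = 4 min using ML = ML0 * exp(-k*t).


ML = ML0 * exp(-k * t)
ML = 102 * exp(-0.022 * 4)
ML = 102 * 0.9158
ML = 93.41 MU

93.41 MU


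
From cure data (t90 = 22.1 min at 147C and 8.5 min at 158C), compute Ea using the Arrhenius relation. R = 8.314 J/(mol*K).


T1 = 420.15 K, T2 = 431.15 K
1/T1 - 1/T2 = 6.0724e-05
ln(t1/t2) = ln(22.1/8.5) = 0.9555
Ea = 8.314 * 0.9555 / 6.0724e-05 = 130823.5671 J/mol
Ea = 130.82 kJ/mol

130.82 kJ/mol


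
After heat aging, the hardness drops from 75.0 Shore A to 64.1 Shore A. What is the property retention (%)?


Retention = aged / original * 100
= 64.1 / 75.0 * 100
= 85.5%

85.5%


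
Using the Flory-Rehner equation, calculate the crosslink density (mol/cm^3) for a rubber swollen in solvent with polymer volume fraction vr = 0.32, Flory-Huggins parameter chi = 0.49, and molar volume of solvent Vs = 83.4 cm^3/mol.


ln(1 - vr) = ln(1 - 0.32) = -0.3857
Numerator = -((-0.3857) + 0.32 + 0.49 * 0.32^2) = 0.0155
Denominator = 83.4 * (0.32^(1/3) - 0.32/2) = 43.7008
nu = 0.0155 / 43.7008 = 3.5438e-04 mol/cm^3

3.5438e-04 mol/cm^3


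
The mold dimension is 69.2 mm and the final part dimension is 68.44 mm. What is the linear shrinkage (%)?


Shrinkage = (mold - part) / mold * 100
= (69.2 - 68.44) / 69.2 * 100
= 0.76 / 69.2 * 100
= 1.1%

1.1%


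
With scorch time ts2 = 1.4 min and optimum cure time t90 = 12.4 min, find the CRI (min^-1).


CRI = 100 / (t90 - ts2)
= 100 / (12.4 - 1.4)
= 100 / 11.0
= 9.09 min^-1

9.09 min^-1


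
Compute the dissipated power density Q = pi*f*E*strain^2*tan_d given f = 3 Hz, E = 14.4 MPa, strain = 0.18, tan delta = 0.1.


Q = pi * f * E * strain^2 * tan_d
= pi * 3 * 14.4 * 0.18^2 * 0.1
= pi * 3 * 14.4 * 0.0324 * 0.1
= 0.4397

Q = 0.4397


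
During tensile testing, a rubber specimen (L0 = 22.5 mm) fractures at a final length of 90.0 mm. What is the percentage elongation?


Elongation = (Lf - L0) / L0 * 100
= (90.0 - 22.5) / 22.5 * 100
= 67.5 / 22.5 * 100
= 300.0%

300.0%


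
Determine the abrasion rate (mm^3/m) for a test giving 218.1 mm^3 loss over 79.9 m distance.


Rate = volume_loss / distance
= 218.1 / 79.9
= 2.73 mm^3/m

2.73 mm^3/m


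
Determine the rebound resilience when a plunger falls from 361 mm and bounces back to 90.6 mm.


Resilience = h_rebound / h_drop * 100
= 90.6 / 361 * 100
= 25.1%

25.1%


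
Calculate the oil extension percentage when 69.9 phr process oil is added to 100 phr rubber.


Oil % = oil / (100 + oil) * 100
= 69.9 / (100 + 69.9) * 100
= 69.9 / 169.9 * 100
= 41.14%

41.14%


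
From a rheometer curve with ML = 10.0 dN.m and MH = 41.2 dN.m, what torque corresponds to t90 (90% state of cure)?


M90 = ML + 0.9 * (MH - ML)
M90 = 10.0 + 0.9 * (41.2 - 10.0)
M90 = 10.0 + 0.9 * 31.2
M90 = 38.08 dN.m

38.08 dN.m


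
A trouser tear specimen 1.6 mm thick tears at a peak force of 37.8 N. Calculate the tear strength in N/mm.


Tear strength = force / thickness
= 37.8 / 1.6
= 23.62 N/mm

23.62 N/mm


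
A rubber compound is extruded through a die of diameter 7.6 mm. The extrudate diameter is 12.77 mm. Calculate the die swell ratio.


Die swell ratio = D_extrudate / D_die
= 12.77 / 7.6
= 1.68

Die swell = 1.68


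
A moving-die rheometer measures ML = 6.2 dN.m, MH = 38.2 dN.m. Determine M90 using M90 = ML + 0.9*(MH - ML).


M90 = ML + 0.9 * (MH - ML)
M90 = 6.2 + 0.9 * (38.2 - 6.2)
M90 = 6.2 + 0.9 * 32.0
M90 = 35.0 dN.m

35.0 dN.m


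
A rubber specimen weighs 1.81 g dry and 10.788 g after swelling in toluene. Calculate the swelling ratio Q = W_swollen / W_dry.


Q = W_swollen / W_dry
Q = 10.788 / 1.81
Q = 5.96

Q = 5.96


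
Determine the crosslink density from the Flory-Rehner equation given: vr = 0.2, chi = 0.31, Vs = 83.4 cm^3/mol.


ln(1 - vr) = ln(1 - 0.2) = -0.2231
Numerator = -((-0.2231) + 0.2 + 0.31 * 0.2^2) = 0.0107
Denominator = 83.4 * (0.2^(1/3) - 0.2/2) = 40.4326
nu = 0.0107 / 40.4326 = 2.6571e-04 mol/cm^3

2.6571e-04 mol/cm^3


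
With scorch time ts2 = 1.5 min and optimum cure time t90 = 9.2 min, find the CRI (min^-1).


CRI = 100 / (t90 - ts2)
= 100 / (9.2 - 1.5)
= 100 / 7.7
= 12.99 min^-1

12.99 min^-1


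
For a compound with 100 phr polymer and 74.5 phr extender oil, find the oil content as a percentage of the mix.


Oil % = oil / (100 + oil) * 100
= 74.5 / (100 + 74.5) * 100
= 74.5 / 174.5 * 100
= 42.69%

42.69%


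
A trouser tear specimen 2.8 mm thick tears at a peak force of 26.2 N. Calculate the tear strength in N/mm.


Tear strength = force / thickness
= 26.2 / 2.8
= 9.36 N/mm

9.36 N/mm


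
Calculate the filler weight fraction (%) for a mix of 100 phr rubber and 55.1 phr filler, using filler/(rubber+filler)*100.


Filler % = filler / (rubber + filler) * 100
= 55.1 / (100 + 55.1) * 100
= 55.1 / 155.1 * 100
= 35.53%

35.53%


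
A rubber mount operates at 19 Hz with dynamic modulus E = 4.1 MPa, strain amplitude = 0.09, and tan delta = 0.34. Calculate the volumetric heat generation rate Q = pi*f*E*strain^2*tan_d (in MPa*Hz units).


Q = pi * f * E * strain^2 * tan_d
= pi * 19 * 4.1 * 0.09^2 * 0.34
= pi * 19 * 4.1 * 0.0081 * 0.34
= 0.6740

Q = 0.6740


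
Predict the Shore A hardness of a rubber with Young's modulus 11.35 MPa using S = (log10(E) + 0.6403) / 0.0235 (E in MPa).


log10(E) = 0.0235*S - 0.6403  =>  S = (log10(E) + 0.6403) / 0.0235
log10(11.35) = 1.054996
S = (1.054996 + 0.6403) / 0.0235 = 1.695296 / 0.0235
S = 72.1

Shore A = 72.1


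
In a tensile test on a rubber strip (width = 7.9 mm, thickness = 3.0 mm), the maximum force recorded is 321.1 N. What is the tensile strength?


Area = width * thickness = 7.9 * 3.0 = 23.7 mm^2
TS = force / area = 321.1 / 23.7 = 13.55 MPa

13.55 MPa


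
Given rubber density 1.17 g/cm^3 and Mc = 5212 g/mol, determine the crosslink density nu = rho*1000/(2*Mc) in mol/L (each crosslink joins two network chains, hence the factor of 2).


nu = rho * 1000 / (2 * Mc)
nu = 1.17 * 1000 / (2 * 5212)
nu = 1170.0 / 10424
nu = 0.1122 mol/L

0.1122 mol/L


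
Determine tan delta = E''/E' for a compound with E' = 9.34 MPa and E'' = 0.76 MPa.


tan delta = E'' / E'
= 0.76 / 9.34
= 0.0814

tan delta = 0.0814


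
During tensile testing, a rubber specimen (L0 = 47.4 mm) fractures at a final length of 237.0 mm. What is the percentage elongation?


Elongation = (Lf - L0) / L0 * 100
= (237.0 - 47.4) / 47.4 * 100
= 189.6 / 47.4 * 100
= 400.0%

400.0%


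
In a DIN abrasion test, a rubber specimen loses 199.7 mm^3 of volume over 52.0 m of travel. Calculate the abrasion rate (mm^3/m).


Rate = volume_loss / distance
= 199.7 / 52.0
= 3.84 mm^3/m

3.84 mm^3/m


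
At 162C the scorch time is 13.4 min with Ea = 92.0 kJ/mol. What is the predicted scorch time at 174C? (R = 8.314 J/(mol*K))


Convert temperatures: T1 = 162 + 273.15 = 435.15 K, T2 = 174 + 273.15 = 447.15 K
ts2_new = 13.4 * exp(92000 / 8.314 * (1/447.15 - 1/435.15))
1/T2 - 1/T1 = -6.1672e-05
ts2_new = 6.77 min

6.77 min


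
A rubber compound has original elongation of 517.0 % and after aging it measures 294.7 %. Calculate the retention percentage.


Retention = aged / original * 100
= 294.7 / 517.0 * 100
= 57.0%

57.0%


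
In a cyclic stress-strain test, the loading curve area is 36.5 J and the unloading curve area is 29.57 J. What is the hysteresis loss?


Hysteresis loss = loading - unloading
= 36.5 - 29.57
= 6.93 J

6.93 J


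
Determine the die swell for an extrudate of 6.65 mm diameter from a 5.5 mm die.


Die swell ratio = D_extrudate / D_die
= 6.65 / 5.5
= 1.209

Die swell = 1.209


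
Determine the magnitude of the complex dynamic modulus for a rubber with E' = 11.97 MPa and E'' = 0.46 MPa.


|E*| = sqrt(E'^2 + E''^2)
= sqrt(11.97^2 + 0.46^2)
= sqrt(143.2809 + 0.2116)
= 11.979 MPa

11.979 MPa


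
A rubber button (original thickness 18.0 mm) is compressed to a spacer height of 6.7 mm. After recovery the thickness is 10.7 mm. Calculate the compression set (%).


CS = (t0 - recovered) / (t0 - ts) * 100
= (18.0 - 10.7) / (18.0 - 6.7) * 100
= 7.3 / 11.3 * 100
= 64.6%

64.6%


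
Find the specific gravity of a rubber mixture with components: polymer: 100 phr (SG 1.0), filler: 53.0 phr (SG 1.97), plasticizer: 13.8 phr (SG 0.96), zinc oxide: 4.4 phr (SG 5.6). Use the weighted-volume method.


Sum of weights = 171.2
Volume contributions:
  polymer: 100/1.0 = 100.0000
  filler: 53.0/1.97 = 26.9036
  plasticizer: 13.8/0.96 = 14.3750
  zinc oxide: 4.4/5.6 = 0.7857
Sum of volumes = 142.0643
SG = 171.2 / 142.0643 = 1.205

SG = 1.205


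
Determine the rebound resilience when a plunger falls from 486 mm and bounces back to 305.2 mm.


Resilience = h_rebound / h_drop * 100
= 305.2 / 486 * 100
= 62.8%

62.8%


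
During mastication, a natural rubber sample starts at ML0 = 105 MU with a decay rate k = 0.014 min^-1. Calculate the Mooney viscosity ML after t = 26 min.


ML = ML0 * exp(-k * t)
ML = 105 * exp(-0.014 * 26)
ML = 105 * 0.6949
ML = 72.96 MU

72.96 MU


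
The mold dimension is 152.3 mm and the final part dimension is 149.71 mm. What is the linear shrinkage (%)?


Shrinkage = (mold - part) / mold * 100
= (152.3 - 149.71) / 152.3 * 100
= 2.59 / 152.3 * 100
= 1.7%

1.7%


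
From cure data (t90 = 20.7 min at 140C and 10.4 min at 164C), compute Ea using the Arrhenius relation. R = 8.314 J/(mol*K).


T1 = 413.15 K, T2 = 437.15 K
1/T1 - 1/T2 = 1.3288e-04
ln(t1/t2) = ln(20.7/10.4) = 0.6883
Ea = 8.314 * 0.6883 / 1.3288e-04 = 43065.7870 J/mol
Ea = 43.07 kJ/mol

43.07 kJ/mol


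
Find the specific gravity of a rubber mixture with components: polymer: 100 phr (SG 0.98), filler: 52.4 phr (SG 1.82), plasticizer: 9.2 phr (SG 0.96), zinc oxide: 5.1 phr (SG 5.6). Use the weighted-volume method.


Sum of weights = 166.7
Volume contributions:
  polymer: 100/0.98 = 102.0408
  filler: 52.4/1.82 = 28.7912
  plasticizer: 9.2/0.96 = 9.5833
  zinc oxide: 5.1/5.6 = 0.9107
Sum of volumes = 141.3261
SG = 166.7 / 141.3261 = 1.18

SG = 1.18


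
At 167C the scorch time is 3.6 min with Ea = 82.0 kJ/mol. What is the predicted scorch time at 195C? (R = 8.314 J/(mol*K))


Convert temperatures: T1 = 167 + 273.15 = 440.15 K, T2 = 195 + 273.15 = 468.15 K
ts2_new = 3.6 * exp(82000 / 8.314 * (1/468.15 - 1/440.15))
1/T2 - 1/T1 = -1.3589e-04
ts2_new = 0.94 min

0.94 min


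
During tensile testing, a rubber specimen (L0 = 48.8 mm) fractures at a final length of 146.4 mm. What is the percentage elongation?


Elongation = (Lf - L0) / L0 * 100
= (146.4 - 48.8) / 48.8 * 100
= 97.6 / 48.8 * 100
= 200.0%

200.0%


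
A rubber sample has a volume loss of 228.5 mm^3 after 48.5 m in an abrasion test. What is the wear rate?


Rate = volume_loss / distance
= 228.5 / 48.5
= 4.711 mm^3/m

4.711 mm^3/m


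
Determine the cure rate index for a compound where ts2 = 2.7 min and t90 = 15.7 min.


CRI = 100 / (t90 - ts2)
= 100 / (15.7 - 2.7)
= 100 / 13.0
= 7.69 min^-1

7.69 min^-1


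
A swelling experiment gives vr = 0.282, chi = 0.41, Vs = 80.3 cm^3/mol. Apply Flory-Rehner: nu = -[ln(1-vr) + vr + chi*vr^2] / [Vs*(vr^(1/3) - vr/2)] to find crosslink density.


ln(1 - vr) = ln(1 - 0.282) = -0.3313
Numerator = -((-0.3313) + 0.282 + 0.41 * 0.282^2) = 0.0167
Denominator = 80.3 * (0.282^(1/3) - 0.282/2) = 41.3358
nu = 0.0167 / 41.3358 = 4.0355e-04 mol/cm^3

4.0355e-04 mol/cm^3


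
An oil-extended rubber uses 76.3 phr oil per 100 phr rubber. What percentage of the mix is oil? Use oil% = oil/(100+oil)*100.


Oil % = oil / (100 + oil) * 100
= 76.3 / (100 + 76.3) * 100
= 76.3 / 176.3 * 100
= 43.28%

43.28%


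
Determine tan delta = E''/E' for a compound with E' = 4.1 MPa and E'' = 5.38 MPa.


tan delta = E'' / E'
= 5.38 / 4.1
= 1.3122

tan delta = 1.3122


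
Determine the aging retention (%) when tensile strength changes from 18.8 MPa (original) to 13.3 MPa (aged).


Retention = aged / original * 100
= 13.3 / 18.8 * 100
= 70.7%

70.7%


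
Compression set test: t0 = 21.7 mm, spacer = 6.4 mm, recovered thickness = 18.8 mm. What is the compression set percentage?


CS = (t0 - recovered) / (t0 - ts) * 100
= (21.7 - 18.8) / (21.7 - 6.4) * 100
= 2.9 / 15.3 * 100
= 19.0%

19.0%


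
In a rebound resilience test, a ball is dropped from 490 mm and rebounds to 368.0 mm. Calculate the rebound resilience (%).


Resilience = h_rebound / h_drop * 100
= 368.0 / 490 * 100
= 75.1%

75.1%


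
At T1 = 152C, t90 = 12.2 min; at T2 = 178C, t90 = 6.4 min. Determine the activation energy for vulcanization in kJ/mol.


T1 = 425.15 K, T2 = 451.15 K
1/T1 - 1/T2 = 1.3555e-04
ln(t1/t2) = ln(12.2/6.4) = 0.6451
Ea = 8.314 * 0.6451 / 1.3555e-04 = 39568.7576 J/mol
Ea = 39.57 kJ/mol

39.57 kJ/mol


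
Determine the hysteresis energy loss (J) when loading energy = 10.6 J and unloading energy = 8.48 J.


Hysteresis loss = loading - unloading
= 10.6 - 8.48
= 2.12 J

2.12 J


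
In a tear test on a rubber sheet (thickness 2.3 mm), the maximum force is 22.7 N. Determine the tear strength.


Tear strength = force / thickness
= 22.7 / 2.3
= 9.87 N/mm

9.87 N/mm


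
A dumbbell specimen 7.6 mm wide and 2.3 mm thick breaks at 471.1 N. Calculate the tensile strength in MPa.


Area = width * thickness = 7.6 * 2.3 = 17.48 mm^2
TS = force / area = 471.1 / 17.48 = 26.95 MPa

26.95 MPa


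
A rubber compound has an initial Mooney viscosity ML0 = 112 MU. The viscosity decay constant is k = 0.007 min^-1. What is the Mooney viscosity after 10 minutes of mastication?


ML = ML0 * exp(-k * t)
ML = 112 * exp(-0.007 * 10)
ML = 112 * 0.9324
ML = 104.43 MU

104.43 MU


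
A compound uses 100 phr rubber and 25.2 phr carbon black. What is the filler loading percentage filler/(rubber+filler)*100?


Filler % = filler / (rubber + filler) * 100
= 25.2 / (100 + 25.2) * 100
= 25.2 / 125.2 * 100
= 20.13%

20.13%


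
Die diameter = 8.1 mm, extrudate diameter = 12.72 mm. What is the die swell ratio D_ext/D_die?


Die swell ratio = D_extrudate / D_die
= 12.72 / 8.1
= 1.57

Die swell = 1.57


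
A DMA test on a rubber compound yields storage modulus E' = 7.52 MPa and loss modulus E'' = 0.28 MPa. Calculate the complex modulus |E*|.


|E*| = sqrt(E'^2 + E''^2)
= sqrt(7.52^2 + 0.28^2)
= sqrt(56.5504 + 0.0784)
= 7.525 MPa

7.525 MPa


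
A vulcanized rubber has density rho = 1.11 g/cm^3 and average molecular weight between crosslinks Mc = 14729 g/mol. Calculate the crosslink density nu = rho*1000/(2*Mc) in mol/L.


nu = rho * 1000 / (2 * Mc)
nu = 1.11 * 1000 / (2 * 14729)
nu = 1110.0 / 29458
nu = 0.0377 mol/L

0.0377 mol/L


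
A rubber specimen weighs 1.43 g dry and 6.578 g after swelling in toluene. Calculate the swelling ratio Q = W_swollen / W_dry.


Q = W_swollen / W_dry
Q = 6.578 / 1.43
Q = 4.6

Q = 4.6


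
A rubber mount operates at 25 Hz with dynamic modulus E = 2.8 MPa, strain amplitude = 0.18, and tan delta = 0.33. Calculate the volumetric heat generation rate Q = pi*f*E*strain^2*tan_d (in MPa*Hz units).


Q = pi * f * E * strain^2 * tan_d
= pi * 25 * 2.8 * 0.18^2 * 0.33
= pi * 25 * 2.8 * 0.0324 * 0.33
= 2.3513

Q = 2.3513


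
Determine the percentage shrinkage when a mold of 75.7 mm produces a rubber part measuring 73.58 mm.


Shrinkage = (mold - part) / mold * 100
= (75.7 - 73.58) / 75.7 * 100
= 2.12 / 75.7 * 100
= 2.8%

2.8%


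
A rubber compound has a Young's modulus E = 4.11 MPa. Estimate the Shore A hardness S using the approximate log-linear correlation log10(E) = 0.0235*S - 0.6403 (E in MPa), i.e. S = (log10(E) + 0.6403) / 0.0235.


log10(E) = 0.0235*S - 0.6403  =>  S = (log10(E) + 0.6403) / 0.0235
log10(4.11) = 0.613842
S = (0.613842 + 0.6403) / 0.0235 = 1.254142 / 0.0235
S = 53.4

Shore A = 53.4


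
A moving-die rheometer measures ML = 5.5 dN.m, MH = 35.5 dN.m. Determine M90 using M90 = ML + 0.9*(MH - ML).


M90 = ML + 0.9 * (MH - ML)
M90 = 5.5 + 0.9 * (35.5 - 5.5)
M90 = 5.5 + 0.9 * 30.0
M90 = 32.5 dN.m

32.5 dN.m


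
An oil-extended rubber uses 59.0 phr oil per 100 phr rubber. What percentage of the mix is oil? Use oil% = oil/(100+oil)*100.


Oil % = oil / (100 + oil) * 100
= 59.0 / (100 + 59.0) * 100
= 59.0 / 159.0 * 100
= 37.11%

37.11%


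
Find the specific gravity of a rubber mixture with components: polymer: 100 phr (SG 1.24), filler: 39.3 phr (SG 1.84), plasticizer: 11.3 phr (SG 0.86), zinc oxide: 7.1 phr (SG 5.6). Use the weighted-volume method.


Sum of weights = 157.7
Volume contributions:
  polymer: 100/1.24 = 80.6452
  filler: 39.3/1.84 = 21.3587
  plasticizer: 11.3/0.86 = 13.1395
  zinc oxide: 7.1/5.6 = 1.2679
Sum of volumes = 116.4112
SG = 157.7 / 116.4112 = 1.355

SG = 1.355


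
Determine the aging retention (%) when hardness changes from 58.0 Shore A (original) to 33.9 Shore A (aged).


Retention = aged / original * 100
= 33.9 / 58.0 * 100
= 58.4%

58.4%


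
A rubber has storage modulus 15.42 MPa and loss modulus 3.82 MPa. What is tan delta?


tan delta = E'' / E'
= 3.82 / 15.42
= 0.2477

tan delta = 0.2477


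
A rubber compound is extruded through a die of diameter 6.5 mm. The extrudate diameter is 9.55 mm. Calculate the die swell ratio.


Die swell ratio = D_extrudate / D_die
= 9.55 / 6.5
= 1.469

Die swell = 1.469


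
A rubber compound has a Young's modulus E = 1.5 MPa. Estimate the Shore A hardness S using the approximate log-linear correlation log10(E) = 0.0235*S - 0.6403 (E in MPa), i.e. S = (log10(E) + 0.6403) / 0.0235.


log10(E) = 0.0235*S - 0.6403  =>  S = (log10(E) + 0.6403) / 0.0235
log10(1.5) = 0.176091
S = (0.176091 + 0.6403) / 0.0235 = 0.816391 / 0.0235
S = 34.7

Shore A = 34.7


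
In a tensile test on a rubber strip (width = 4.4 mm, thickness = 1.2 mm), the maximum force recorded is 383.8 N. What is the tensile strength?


Area = width * thickness = 4.4 * 1.2 = 5.28 mm^2
TS = force / area = 383.8 / 5.28 = 72.69 MPa

72.69 MPa


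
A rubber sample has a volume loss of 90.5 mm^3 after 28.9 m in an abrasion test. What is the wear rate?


Rate = volume_loss / distance
= 90.5 / 28.9
= 3.131 mm^3/m

3.131 mm^3/m


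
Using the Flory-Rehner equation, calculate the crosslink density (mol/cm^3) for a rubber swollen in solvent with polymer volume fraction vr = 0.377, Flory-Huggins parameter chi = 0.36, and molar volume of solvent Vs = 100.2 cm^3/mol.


ln(1 - vr) = ln(1 - 0.377) = -0.4732
Numerator = -((-0.4732) + 0.377 + 0.36 * 0.377^2) = 0.0450
Denominator = 100.2 * (0.377^(1/3) - 0.377/2) = 53.4972
nu = 0.0450 / 53.4972 = 8.4196e-04 mol/cm^3

8.4196e-04 mol/cm^3


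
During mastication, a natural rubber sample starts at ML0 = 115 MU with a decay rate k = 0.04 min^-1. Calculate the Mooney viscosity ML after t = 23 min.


ML = ML0 * exp(-k * t)
ML = 115 * exp(-0.04 * 23)
ML = 115 * 0.3985
ML = 45.83 MU

45.83 MU


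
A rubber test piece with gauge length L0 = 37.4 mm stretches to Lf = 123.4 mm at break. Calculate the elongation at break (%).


Elongation = (Lf - L0) / L0 * 100
= (123.4 - 37.4) / 37.4 * 100
= 86.0 / 37.4 * 100
= 229.9%

229.9%


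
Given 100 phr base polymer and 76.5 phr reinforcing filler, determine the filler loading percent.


Filler % = filler / (rubber + filler) * 100
= 76.5 / (100 + 76.5) * 100
= 76.5 / 176.5 * 100
= 43.34%

43.34%


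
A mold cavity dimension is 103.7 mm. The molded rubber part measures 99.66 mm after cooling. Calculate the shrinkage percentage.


Shrinkage = (mold - part) / mold * 100
= (103.7 - 99.66) / 103.7 * 100
= 4.04 / 103.7 * 100
= 3.9%

3.9%


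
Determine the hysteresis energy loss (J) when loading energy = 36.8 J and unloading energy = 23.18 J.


Hysteresis loss = loading - unloading
= 36.8 - 23.18
= 13.62 J

13.62 J


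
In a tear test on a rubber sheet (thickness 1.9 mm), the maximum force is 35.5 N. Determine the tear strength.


Tear strength = force / thickness
= 35.5 / 1.9
= 18.68 N/mm

18.68 N/mm


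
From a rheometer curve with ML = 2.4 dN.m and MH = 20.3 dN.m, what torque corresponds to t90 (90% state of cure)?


M90 = ML + 0.9 * (MH - ML)
M90 = 2.4 + 0.9 * (20.3 - 2.4)
M90 = 2.4 + 0.9 * 17.9
M90 = 18.51 dN.m

18.51 dN.m


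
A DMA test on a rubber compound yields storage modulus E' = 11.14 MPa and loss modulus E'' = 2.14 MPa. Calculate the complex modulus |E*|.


|E*| = sqrt(E'^2 + E''^2)
= sqrt(11.14^2 + 2.14^2)
= sqrt(124.0996 + 4.5796)
= 11.344 MPa

11.344 MPa


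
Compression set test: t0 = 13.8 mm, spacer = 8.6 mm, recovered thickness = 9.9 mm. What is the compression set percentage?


CS = (t0 - recovered) / (t0 - ts) * 100
= (13.8 - 9.9) / (13.8 - 8.6) * 100
= 3.9 / 5.2 * 100
= 75.0%

75.0%


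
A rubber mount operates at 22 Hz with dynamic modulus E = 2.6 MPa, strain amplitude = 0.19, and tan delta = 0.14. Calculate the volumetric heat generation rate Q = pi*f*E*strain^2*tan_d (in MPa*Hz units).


Q = pi * f * E * strain^2 * tan_d
= pi * 22 * 2.6 * 0.19^2 * 0.14
= pi * 22 * 2.6 * 0.0361 * 0.14
= 0.9082

Q = 0.9082


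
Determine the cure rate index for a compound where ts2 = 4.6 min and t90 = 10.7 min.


CRI = 100 / (t90 - ts2)
= 100 / (10.7 - 4.6)
= 100 / 6.1
= 16.39 min^-1

16.39 min^-1


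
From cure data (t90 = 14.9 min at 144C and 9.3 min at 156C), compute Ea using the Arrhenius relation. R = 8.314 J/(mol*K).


T1 = 417.15 K, T2 = 429.15 K
1/T1 - 1/T2 = 6.7032e-05
ln(t1/t2) = ln(14.9/9.3) = 0.4713
Ea = 8.314 * 0.4713 / 6.7032e-05 = 58461.6022 J/mol
Ea = 58.46 kJ/mol

58.46 kJ/mol


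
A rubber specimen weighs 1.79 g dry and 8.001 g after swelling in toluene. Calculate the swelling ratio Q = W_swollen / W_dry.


Q = W_swollen / W_dry
Q = 8.001 / 1.79
Q = 4.47

Q = 4.47


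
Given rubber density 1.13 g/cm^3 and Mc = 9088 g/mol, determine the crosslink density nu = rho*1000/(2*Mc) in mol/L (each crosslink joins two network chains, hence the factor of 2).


nu = rho * 1000 / (2 * Mc)
nu = 1.13 * 1000 / (2 * 9088)
nu = 1130.0 / 18176
nu = 0.0622 mol/L

0.0622 mol/L


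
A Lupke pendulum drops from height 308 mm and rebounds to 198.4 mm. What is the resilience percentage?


Resilience = h_rebound / h_drop * 100
= 198.4 / 308 * 100
= 64.4%

64.4%


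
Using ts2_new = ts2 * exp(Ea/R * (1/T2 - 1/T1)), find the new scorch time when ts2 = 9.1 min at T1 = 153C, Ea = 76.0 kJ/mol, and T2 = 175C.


Convert temperatures: T1 = 153 + 273.15 = 426.15 K, T2 = 175 + 273.15 = 448.15 K
ts2_new = 9.1 * exp(76000 / 8.314 * (1/448.15 - 1/426.15))
1/T2 - 1/T1 = -1.1520e-04
ts2_new = 3.17 min

3.17 min


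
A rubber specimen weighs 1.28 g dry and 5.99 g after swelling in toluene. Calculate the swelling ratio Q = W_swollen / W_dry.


Q = W_swollen / W_dry
Q = 5.99 / 1.28
Q = 4.68

Q = 4.68


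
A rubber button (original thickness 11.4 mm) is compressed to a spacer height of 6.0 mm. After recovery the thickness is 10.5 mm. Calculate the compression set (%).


CS = (t0 - recovered) / (t0 - ts) * 100
= (11.4 - 10.5) / (11.4 - 6.0) * 100
= 0.9 / 5.4 * 100
= 16.7%

16.7%


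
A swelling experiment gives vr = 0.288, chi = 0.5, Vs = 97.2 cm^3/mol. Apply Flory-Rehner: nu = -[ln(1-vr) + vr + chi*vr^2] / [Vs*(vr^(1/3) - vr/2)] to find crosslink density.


ln(1 - vr) = ln(1 - 0.288) = -0.3397
Numerator = -((-0.3397) + 0.288 + 0.5 * 0.288^2) = 0.0102
Denominator = 97.2 * (0.288^(1/3) - 0.288/2) = 50.1927
nu = 0.0102 / 50.1927 = 2.0332e-04 mol/cm^3

2.0332e-04 mol/cm^3


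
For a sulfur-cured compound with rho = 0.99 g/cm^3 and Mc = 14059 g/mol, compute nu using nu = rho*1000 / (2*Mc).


nu = rho * 1000 / (2 * Mc)
nu = 0.99 * 1000 / (2 * 14059)
nu = 990.0 / 28118
nu = 0.0352 mol/L

0.0352 mol/L


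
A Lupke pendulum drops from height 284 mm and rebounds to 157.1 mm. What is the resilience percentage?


Resilience = h_rebound / h_drop * 100
= 157.1 / 284 * 100
= 55.3%

55.3%


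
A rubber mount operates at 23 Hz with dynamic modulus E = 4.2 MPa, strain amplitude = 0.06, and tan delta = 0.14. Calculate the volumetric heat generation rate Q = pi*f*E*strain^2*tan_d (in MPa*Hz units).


Q = pi * f * E * strain^2 * tan_d
= pi * 23 * 4.2 * 0.06^2 * 0.14
= pi * 23 * 4.2 * 0.0036 * 0.14
= 0.1530

Q = 0.1530


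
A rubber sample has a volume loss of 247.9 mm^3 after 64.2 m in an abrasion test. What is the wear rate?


Rate = volume_loss / distance
= 247.9 / 64.2
= 3.861 mm^3/m

3.861 mm^3/m


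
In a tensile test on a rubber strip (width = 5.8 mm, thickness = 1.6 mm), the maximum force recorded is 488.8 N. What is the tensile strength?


Area = width * thickness = 5.8 * 1.6 = 9.28 mm^2
TS = force / area = 488.8 / 9.28 = 52.67 MPa

52.67 MPa


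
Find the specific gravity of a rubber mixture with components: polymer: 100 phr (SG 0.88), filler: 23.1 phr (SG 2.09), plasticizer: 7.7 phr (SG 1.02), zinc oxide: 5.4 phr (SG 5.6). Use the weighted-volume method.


Sum of weights = 136.2
Volume contributions:
  polymer: 100/0.88 = 113.6364
  filler: 23.1/2.09 = 11.0526
  plasticizer: 7.7/1.02 = 7.5490
  zinc oxide: 5.4/5.6 = 0.9643
Sum of volumes = 133.2023
SG = 136.2 / 133.2023 = 1.023

SG = 1.023


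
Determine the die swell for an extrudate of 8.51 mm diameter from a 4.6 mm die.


Die swell ratio = D_extrudate / D_die
= 8.51 / 4.6
= 1.85

Die swell = 1.85


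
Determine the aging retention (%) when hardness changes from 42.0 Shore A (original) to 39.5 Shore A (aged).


Retention = aged / original * 100
= 39.5 / 42.0 * 100
= 94.0%

94.0%


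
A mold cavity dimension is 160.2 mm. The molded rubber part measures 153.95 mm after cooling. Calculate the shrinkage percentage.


Shrinkage = (mold - part) / mold * 100
= (160.2 - 153.95) / 160.2 * 100
= 6.25 / 160.2 * 100
= 3.9%

3.9%


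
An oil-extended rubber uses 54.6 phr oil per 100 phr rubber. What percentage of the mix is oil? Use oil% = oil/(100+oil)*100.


Oil % = oil / (100 + oil) * 100
= 54.6 / (100 + 54.6) * 100
= 54.6 / 154.6 * 100
= 35.32%

35.32%


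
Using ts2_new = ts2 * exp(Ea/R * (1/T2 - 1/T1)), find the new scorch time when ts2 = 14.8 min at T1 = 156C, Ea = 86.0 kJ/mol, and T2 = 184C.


Convert temperatures: T1 = 156 + 273.15 = 429.15 K, T2 = 184 + 273.15 = 457.15 K
ts2_new = 14.8 * exp(86000 / 8.314 * (1/457.15 - 1/429.15))
1/T2 - 1/T1 = -1.4272e-04
ts2_new = 3.38 min

3.38 min


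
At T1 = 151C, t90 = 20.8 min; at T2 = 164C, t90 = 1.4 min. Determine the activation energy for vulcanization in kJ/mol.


T1 = 424.15 K, T2 = 437.15 K
1/T1 - 1/T2 = 7.0112e-05
ln(t1/t2) = ln(20.8/1.4) = 2.6985
Ea = 8.314 * 2.6985 / 7.0112e-05 = 319989.6610 J/mol
Ea = 319.99 kJ/mol

319.99 kJ/mol


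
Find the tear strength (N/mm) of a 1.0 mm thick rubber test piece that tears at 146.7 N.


Tear strength = force / thickness
= 146.7 / 1.0
= 146.7 N/mm

146.7 N/mm


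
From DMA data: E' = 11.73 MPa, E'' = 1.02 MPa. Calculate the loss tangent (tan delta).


tan delta = E'' / E'
= 1.02 / 11.73
= 0.087

tan delta = 0.087


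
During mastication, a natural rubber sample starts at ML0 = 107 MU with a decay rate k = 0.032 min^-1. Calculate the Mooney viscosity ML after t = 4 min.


ML = ML0 * exp(-k * t)
ML = 107 * exp(-0.032 * 4)
ML = 107 * 0.8799
ML = 94.14 MU

94.14 MU


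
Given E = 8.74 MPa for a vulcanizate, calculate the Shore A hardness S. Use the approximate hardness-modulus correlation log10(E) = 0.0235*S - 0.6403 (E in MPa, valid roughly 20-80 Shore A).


log10(E) = 0.0235*S - 0.6403  =>  S = (log10(E) + 0.6403) / 0.0235
log10(8.74) = 0.941511
S = (0.941511 + 0.6403) / 0.0235 = 1.581811 / 0.0235
S = 67.3

Shore A = 67.3


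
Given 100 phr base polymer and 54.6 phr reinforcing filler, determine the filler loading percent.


Filler % = filler / (rubber + filler) * 100
= 54.6 / (100 + 54.6) * 100
= 54.6 / 154.6 * 100
= 35.32%

35.32%


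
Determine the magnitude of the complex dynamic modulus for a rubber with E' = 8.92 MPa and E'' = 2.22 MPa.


|E*| = sqrt(E'^2 + E''^2)
= sqrt(8.92^2 + 2.22^2)
= sqrt(79.5664 + 4.9284)
= 9.192 MPa

9.192 MPa


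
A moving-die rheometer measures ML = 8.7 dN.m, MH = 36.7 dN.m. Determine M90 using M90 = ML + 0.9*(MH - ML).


M90 = ML + 0.9 * (MH - ML)
M90 = 8.7 + 0.9 * (36.7 - 8.7)
M90 = 8.7 + 0.9 * 28.0
M90 = 33.9 dN.m

33.9 dN.m


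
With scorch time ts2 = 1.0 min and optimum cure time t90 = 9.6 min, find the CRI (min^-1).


CRI = 100 / (t90 - ts2)
= 100 / (9.6 - 1.0)
= 100 / 8.6
= 11.63 min^-1

11.63 min^-1


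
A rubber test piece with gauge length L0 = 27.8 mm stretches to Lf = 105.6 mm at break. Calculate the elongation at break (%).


Elongation = (Lf - L0) / L0 * 100
= (105.6 - 27.8) / 27.8 * 100
= 77.8 / 27.8 * 100
= 279.9%

279.9%


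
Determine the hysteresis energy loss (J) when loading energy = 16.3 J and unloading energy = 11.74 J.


Hysteresis loss = loading - unloading
= 16.3 - 11.74
= 4.56 J

4.56 J


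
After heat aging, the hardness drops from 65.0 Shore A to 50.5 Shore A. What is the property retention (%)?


Retention = aged / original * 100
= 50.5 / 65.0 * 100
= 77.7%

77.7%


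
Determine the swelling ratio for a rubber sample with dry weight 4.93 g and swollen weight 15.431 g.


Q = W_swollen / W_dry
Q = 15.431 / 4.93
Q = 3.13

Q = 3.13


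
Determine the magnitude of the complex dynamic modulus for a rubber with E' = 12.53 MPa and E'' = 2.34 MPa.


|E*| = sqrt(E'^2 + E''^2)
= sqrt(12.53^2 + 2.34^2)
= sqrt(157.0009 + 5.4756)
= 12.747 MPa

12.747 MPa


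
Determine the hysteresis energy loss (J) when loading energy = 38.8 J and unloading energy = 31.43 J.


Hysteresis loss = loading - unloading
= 38.8 - 31.43
= 7.37 J

7.37 J


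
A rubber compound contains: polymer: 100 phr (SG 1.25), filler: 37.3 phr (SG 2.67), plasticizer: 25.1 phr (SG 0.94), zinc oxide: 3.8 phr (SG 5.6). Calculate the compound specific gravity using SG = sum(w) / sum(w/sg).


Sum of weights = 166.2
Volume contributions:
  polymer: 100/1.25 = 80.0000
  filler: 37.3/2.67 = 13.9700
  plasticizer: 25.1/0.94 = 26.7021
  zinc oxide: 3.8/5.6 = 0.6786
Sum of volumes = 121.3507
SG = 166.2 / 121.3507 = 1.37

SG = 1.37


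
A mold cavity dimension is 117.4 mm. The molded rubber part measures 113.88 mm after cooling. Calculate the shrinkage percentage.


Shrinkage = (mold - part) / mold * 100
= (117.4 - 113.88) / 117.4 * 100
= 3.52 / 117.4 * 100
= 3.0%

3.0%


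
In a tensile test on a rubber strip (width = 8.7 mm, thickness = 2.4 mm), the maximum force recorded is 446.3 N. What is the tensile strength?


Area = width * thickness = 8.7 * 2.4 = 20.88 mm^2
TS = force / area = 446.3 / 20.88 = 21.37 MPa

21.37 MPa


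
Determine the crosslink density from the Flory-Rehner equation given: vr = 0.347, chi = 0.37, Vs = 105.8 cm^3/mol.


ln(1 - vr) = ln(1 - 0.347) = -0.4262
Numerator = -((-0.4262) + 0.347 + 0.37 * 0.347^2) = 0.0346
Denominator = 105.8 * (0.347^(1/3) - 0.347/2) = 55.9905
nu = 0.0346 / 55.9905 = 6.1844e-04 mol/cm^3

6.1844e-04 mol/cm^3


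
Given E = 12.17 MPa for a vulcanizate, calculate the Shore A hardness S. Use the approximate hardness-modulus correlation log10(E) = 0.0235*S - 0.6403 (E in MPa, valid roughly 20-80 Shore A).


log10(E) = 0.0235*S - 0.6403  =>  S = (log10(E) + 0.6403) / 0.0235
log10(12.17) = 1.085291
S = (1.085291 + 0.6403) / 0.0235 = 1.725591 / 0.0235
S = 73.4

Shore A = 73.4


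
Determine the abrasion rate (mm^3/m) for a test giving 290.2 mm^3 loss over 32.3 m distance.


Rate = volume_loss / distance
= 290.2 / 32.3
= 8.985 mm^3/m

8.985 mm^3/m


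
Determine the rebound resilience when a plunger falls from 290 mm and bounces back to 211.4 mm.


Resilience = h_rebound / h_drop * 100
= 211.4 / 290 * 100
= 72.9%

72.9%


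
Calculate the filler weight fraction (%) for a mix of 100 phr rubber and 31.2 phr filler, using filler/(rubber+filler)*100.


Filler % = filler / (rubber + filler) * 100
= 31.2 / (100 + 31.2) * 100
= 31.2 / 131.2 * 100
= 23.78%

23.78%


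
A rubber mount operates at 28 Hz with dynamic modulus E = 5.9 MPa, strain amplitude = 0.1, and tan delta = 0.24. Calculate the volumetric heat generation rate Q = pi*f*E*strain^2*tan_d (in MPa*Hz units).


Q = pi * f * E * strain^2 * tan_d
= pi * 28 * 5.9 * 0.1^2 * 0.24
= pi * 28 * 5.9 * 0.0100 * 0.24
= 1.2456

Q = 1.2456


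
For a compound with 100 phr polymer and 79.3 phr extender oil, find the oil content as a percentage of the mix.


Oil % = oil / (100 + oil) * 100
= 79.3 / (100 + 79.3) * 100
= 79.3 / 179.3 * 100
= 44.23%

44.23%


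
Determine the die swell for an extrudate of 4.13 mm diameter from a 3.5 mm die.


Die swell ratio = D_extrudate / D_die
= 4.13 / 3.5
= 1.18

Die swell = 1.18


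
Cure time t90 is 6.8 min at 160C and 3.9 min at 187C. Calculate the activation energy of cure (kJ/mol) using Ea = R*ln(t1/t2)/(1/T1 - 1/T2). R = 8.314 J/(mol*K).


T1 = 433.15 K, T2 = 460.15 K
1/T1 - 1/T2 = 1.3546e-04
ln(t1/t2) = ln(6.8/3.9) = 0.5559
Ea = 8.314 * 0.5559 / 1.3546e-04 = 34120.5998 J/mol
Ea = 34.12 kJ/mol

34.12 kJ/mol


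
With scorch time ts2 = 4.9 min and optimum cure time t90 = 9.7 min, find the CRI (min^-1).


CRI = 100 / (t90 - ts2)
= 100 / (9.7 - 4.9)
= 100 / 4.8
= 20.83 min^-1

20.83 min^-1


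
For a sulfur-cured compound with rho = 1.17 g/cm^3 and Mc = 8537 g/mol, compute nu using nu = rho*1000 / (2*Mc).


nu = rho * 1000 / (2 * Mc)
nu = 1.17 * 1000 / (2 * 8537)
nu = 1170.0 / 17074
nu = 0.0685 mol/L

0.0685 mol/L


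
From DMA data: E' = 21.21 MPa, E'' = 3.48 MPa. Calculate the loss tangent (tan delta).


tan delta = E'' / E'
= 3.48 / 21.21
= 0.1641

tan delta = 0.1641


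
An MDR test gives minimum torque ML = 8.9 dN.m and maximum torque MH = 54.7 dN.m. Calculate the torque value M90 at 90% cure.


M90 = ML + 0.9 * (MH - ML)
M90 = 8.9 + 0.9 * (54.7 - 8.9)
M90 = 8.9 + 0.9 * 45.8
M90 = 50.12 dN.m

50.12 dN.m


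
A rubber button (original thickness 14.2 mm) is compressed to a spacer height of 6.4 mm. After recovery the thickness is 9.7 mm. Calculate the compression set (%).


CS = (t0 - recovered) / (t0 - ts) * 100
= (14.2 - 9.7) / (14.2 - 6.4) * 100
= 4.5 / 7.8 * 100
= 57.7%

57.7%


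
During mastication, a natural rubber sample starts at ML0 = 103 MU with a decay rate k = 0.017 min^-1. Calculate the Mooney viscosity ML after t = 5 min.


ML = ML0 * exp(-k * t)
ML = 103 * exp(-0.017 * 5)
ML = 103 * 0.9185
ML = 94.61 MU

94.61 MU


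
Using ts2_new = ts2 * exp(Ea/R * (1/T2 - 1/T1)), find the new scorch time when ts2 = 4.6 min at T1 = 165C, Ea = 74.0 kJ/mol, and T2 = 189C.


Convert temperatures: T1 = 165 + 273.15 = 438.15 K, T2 = 189 + 273.15 = 462.15 K
ts2_new = 4.6 * exp(74000 / 8.314 * (1/462.15 - 1/438.15))
1/T2 - 1/T1 = -1.1852e-04
ts2_new = 1.6 min

1.6 min


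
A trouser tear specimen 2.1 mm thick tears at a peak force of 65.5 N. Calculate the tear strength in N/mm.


Tear strength = force / thickness
= 65.5 / 2.1
= 31.19 N/mm

31.19 N/mm


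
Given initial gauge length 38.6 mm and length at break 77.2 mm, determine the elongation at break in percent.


Elongation = (Lf - L0) / L0 * 100
= (77.2 - 38.6) / 38.6 * 100
= 38.6 / 38.6 * 100
= 100.0%

100.0%


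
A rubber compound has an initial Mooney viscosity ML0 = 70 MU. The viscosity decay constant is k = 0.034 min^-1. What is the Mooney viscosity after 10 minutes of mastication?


ML = ML0 * exp(-k * t)
ML = 70 * exp(-0.034 * 10)
ML = 70 * 0.7118
ML = 49.82 MU

49.82 MU


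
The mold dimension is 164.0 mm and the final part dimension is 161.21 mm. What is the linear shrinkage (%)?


Shrinkage = (mold - part) / mold * 100
= (164.0 - 161.21) / 164.0 * 100
= 2.79 / 164.0 * 100
= 1.7%

1.7%


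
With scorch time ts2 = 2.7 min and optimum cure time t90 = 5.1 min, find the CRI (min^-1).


CRI = 100 / (t90 - ts2)
= 100 / (5.1 - 2.7)
= 100 / 2.4
= 41.67 min^-1

41.67 min^-1


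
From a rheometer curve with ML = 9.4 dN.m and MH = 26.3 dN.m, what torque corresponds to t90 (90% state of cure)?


M90 = ML + 0.9 * (MH - ML)
M90 = 9.4 + 0.9 * (26.3 - 9.4)
M90 = 9.4 + 0.9 * 16.9
M90 = 24.61 dN.m

24.61 dN.m


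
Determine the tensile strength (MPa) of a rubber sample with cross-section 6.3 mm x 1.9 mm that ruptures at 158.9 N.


Area = width * thickness = 6.3 * 1.9 = 11.97 mm^2
TS = force / area = 158.9 / 11.97 = 13.27 MPa

13.27 MPa


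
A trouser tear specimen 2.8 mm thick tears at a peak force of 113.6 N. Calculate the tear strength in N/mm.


Tear strength = force / thickness
= 113.6 / 2.8
= 40.57 N/mm

40.57 N/mm


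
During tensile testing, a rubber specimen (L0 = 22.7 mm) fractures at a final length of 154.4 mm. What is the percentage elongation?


Elongation = (Lf - L0) / L0 * 100
= (154.4 - 22.7) / 22.7 * 100
= 131.7 / 22.7 * 100
= 580.2%

580.2%


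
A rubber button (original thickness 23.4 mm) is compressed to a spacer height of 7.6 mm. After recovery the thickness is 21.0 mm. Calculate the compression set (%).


CS = (t0 - recovered) / (t0 - ts) * 100
= (23.4 - 21.0) / (23.4 - 7.6) * 100
= 2.4 / 15.8 * 100
= 15.2%

15.2%


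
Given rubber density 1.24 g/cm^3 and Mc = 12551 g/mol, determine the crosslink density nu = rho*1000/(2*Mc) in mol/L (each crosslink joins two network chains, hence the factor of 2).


nu = rho * 1000 / (2 * Mc)
nu = 1.24 * 1000 / (2 * 12551)
nu = 1240.0 / 25102
nu = 0.0494 mol/L

0.0494 mol/L


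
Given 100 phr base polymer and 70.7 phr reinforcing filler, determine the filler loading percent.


Filler % = filler / (rubber + filler) * 100
= 70.7 / (100 + 70.7) * 100
= 70.7 / 170.7 * 100
= 41.42%

41.42%


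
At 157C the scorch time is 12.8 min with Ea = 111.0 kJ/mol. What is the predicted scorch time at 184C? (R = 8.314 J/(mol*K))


Convert temperatures: T1 = 157 + 273.15 = 430.15 K, T2 = 184 + 273.15 = 457.15 K
ts2_new = 12.8 * exp(111000 / 8.314 * (1/457.15 - 1/430.15))
1/T2 - 1/T1 = -1.3730e-04
ts2_new = 2.05 min

2.05 min


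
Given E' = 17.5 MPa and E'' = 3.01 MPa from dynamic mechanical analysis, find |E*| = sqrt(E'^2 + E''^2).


|E*| = sqrt(E'^2 + E''^2)
= sqrt(17.5^2 + 3.01^2)
= sqrt(306.2500 + 9.0601)
= 17.757 MPa

17.757 MPa


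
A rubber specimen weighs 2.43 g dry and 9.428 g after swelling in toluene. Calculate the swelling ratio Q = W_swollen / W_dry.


Q = W_swollen / W_dry
Q = 9.428 / 2.43
Q = 3.88

Q = 3.88


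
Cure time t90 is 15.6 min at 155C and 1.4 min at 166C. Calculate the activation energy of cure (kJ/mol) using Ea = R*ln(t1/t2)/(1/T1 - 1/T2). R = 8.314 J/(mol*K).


T1 = 428.15 K, T2 = 439.15 K
1/T1 - 1/T2 = 5.8504e-05
ln(t1/t2) = ln(15.6/1.4) = 2.4108
Ea = 8.314 * 2.4108 / 5.8504e-05 = 342599.8078 J/mol
Ea = 342.6 kJ/mol

342.6 kJ/mol


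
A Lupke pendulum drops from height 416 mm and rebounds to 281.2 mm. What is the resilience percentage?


Resilience = h_rebound / h_drop * 100
= 281.2 / 416 * 100
= 67.6%

67.6%
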